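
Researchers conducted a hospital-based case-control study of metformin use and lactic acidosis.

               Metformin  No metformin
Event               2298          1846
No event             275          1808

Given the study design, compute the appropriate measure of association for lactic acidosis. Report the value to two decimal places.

8.18

Reading the table with exposure as columns: a = 2298 (Metformin, case), b = 275 (Metformin, non-case), c = 1846 (No metformin, case), d = 1808.
This is a hospital-based case-control study: participants were sampled on outcome status, so risks in the source population cannot be estimated directly — relative risk is not valid here. The odds ratio is the appropriate measure.
OR = (a·d)/(b·c) = (2298 × 1808) / (275 × 1846) = 4154784 / 507650 = 8.18435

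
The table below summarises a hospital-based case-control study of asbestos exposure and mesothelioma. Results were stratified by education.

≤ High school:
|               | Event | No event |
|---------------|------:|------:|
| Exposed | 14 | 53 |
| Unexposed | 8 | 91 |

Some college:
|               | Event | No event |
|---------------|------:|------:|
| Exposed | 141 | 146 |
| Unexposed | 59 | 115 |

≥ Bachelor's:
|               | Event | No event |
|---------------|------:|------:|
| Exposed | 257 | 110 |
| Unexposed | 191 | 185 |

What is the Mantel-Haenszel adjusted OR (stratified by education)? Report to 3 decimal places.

2.158

OR_MH = Σ(aᵢdᵢ/nᵢ) / Σ(bᵢcᵢ/nᵢ), where nᵢ is the stratum total.
Stratum 1 (≤ High school): n = 166; a·d/n = 14·91/166 = 7.6747; b·c/n = 53·8/166 = 2.5542
Stratum 2 (Some college): n = 461; a·d/n = 141·115/461 = 35.1735; b·c/n = 146·59/461 = 18.6855
Stratum 3 (≥ Bachelor's): n = 743; a·d/n = 257·185/743 = 63.9906; b·c/n = 110·191/743 = 28.2773
OR_MH = (7.6747 + 35.1735 + 63.9906) / (2.5542 + 18.6855 + 28.2773) = 106.8388 / 49.5169 = 2.15762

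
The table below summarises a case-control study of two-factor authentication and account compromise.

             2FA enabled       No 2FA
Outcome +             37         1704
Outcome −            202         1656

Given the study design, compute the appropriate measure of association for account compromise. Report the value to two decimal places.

0.18

Reading the table with exposure as columns: a = 37 (2FA enabled, case), b = 202 (2FA enabled, non-case), c = 1704 (No 2FA, case), d = 1656.
This is a case-control study: participants were sampled on outcome status, so risks in the source population cannot be estimated directly — relative risk is not valid here. The odds ratio is the appropriate measure.
OR = (a·d)/(b·c) = (37 × 1656) / (202 × 1704) = 61272 / 344208 = 0.17801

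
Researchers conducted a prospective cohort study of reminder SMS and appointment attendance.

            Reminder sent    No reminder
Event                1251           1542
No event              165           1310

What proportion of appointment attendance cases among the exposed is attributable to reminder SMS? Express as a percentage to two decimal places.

38.80

Reading the table with exposure as columns: a = 1251 (Reminder sent, case), b = 165 (Reminder sent, non-case), c = 1542 (No reminder, case), d = 1310.
Risk in exposed = 1251/1416 = 0.88347; risk in unexposed = 1542/2852 = 0.54067.
RR = 0.88347/0.54067 = 1.63403
AR% = (RR − 1)/RR × 100 = (1.63403 − 1)/1.63403 × 100 = 38.8015%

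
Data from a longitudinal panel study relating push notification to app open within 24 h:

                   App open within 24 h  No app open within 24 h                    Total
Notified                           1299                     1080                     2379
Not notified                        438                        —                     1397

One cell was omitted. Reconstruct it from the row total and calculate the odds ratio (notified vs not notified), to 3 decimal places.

2.633

The missing cell is in the unexposed row: 1397 − 438 = 959.
So a = 1299, b = 1080, c = 438, d = 959.
OR = (a·d)/(b·c) = (1299 × 959) / (1080 × 438) = 1245741 / 473040 = 2.63348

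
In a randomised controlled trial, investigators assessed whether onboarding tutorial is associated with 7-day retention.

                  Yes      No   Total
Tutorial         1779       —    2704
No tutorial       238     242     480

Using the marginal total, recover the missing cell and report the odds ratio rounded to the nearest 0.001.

1.956

The missing cell is in the exposed row: 2704 − 1779 = 925.
So a = 1779, b = 925, c = 238, d = 242.
OR = (a·d)/(b·c) = (1779 × 242) / (925 × 238) = 430518 / 220150 = 1.95557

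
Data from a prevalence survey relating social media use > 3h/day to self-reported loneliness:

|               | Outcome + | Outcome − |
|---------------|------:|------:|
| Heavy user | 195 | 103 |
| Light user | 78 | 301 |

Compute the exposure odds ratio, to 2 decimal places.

7.31

Cells: a = 195, b = 103, c = 78, d = 301.
OR = (a·d)/(b·c) = (195 × 301) / (103 × 78) = 58695 / 8034 = 7.30583
The odds of self-reported loneliness are about 7.31 times as high in the heavy user group.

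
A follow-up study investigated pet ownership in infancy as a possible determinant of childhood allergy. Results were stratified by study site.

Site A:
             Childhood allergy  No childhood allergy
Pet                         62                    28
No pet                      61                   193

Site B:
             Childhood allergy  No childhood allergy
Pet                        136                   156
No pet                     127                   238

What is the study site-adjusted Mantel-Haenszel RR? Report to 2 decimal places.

1.68

RR_MH = Σ(aᵢ·n₀ᵢ/nᵢ) / Σ(cᵢ·n₁ᵢ/nᵢ), with n₁ᵢ = aᵢ+bᵢ (exposed), n₀ᵢ = cᵢ+dᵢ (unexposed), nᵢ = n₁ᵢ+n₀ᵢ.
Stratum 1 (Site A): n₁ = 90, n₀ = 254, n = 344; a·n₀/n = 62·254/344 = 45.7791; c·n₁/n = 61·90/344 = 15.9593
Stratum 2 (Site B): n₁ = 292, n₀ = 365, n = 657; a·n₀/n = 136·365/657 = 75.5556; c·n₁/n = 127·292/657 = 56.4444
RR_MH = (45.7791 + 75.5556) / (15.9593 + 56.4444) = 121.3346 / 72.4037 = 1.67581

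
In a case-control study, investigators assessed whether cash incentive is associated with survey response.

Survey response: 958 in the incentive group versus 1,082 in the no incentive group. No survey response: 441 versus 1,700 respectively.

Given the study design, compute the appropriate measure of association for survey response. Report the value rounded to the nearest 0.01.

3.41

From the description: a = 958, b = 441, c = 1082, d = 1700.
This is a case-control study: participants were sampled on outcome status, so risks in the source population cannot be estimated directly — relative risk is not valid here. The odds ratio is the appropriate measure.
OR = (a·d)/(b·c) = (958 × 1700) / (441 × 1082) = 1628600 / 477162 = 3.41310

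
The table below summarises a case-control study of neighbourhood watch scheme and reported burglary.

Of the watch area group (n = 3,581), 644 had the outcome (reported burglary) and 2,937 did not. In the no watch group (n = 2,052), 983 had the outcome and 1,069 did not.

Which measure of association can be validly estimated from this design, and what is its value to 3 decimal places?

From the description: a = 644, b = 2937, c = 983, d = 1069.
This is a case-control study: participants were sampled on outcome status, so risks in the source population cannot be estimated directly — relative risk is not valid here. The odds ratio is the appropriate measure.
OR = (a·d)/(b·c) = (644 × 1069) / (2937 × 983) = 688436 / 2887071 = 0.23845

0.238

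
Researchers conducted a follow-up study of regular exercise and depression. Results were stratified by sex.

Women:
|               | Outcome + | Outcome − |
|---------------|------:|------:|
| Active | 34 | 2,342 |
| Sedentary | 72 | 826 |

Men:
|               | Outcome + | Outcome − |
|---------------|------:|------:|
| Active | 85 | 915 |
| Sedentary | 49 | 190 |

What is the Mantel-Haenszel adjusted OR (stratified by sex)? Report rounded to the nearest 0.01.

OR_MH = Σ(aᵢdᵢ/nᵢ) / Σ(bᵢcᵢ/nᵢ), where nᵢ is the stratum total.
Stratum 1 (Women): n = 3274; a·d/n = 34·826/3274 = 8.5779; b·c/n = 2342·72/3274 = 51.5040
Stratum 2 (Men): n = 1239; a·d/n = 85·190/1239 = 13.0347; b·c/n = 915·49/1239 = 36.1864
OR_MH = (8.5779 + 13.0347) / (51.5040 + 36.1864) = 21.6126 / 87.6904 = 0.24646

0.25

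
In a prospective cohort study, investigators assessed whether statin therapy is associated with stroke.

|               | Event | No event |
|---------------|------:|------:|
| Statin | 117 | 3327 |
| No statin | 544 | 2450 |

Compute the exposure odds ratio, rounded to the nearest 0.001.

Cells: a = 117, b = 3327, c = 544, d = 2450.
OR = (a·d)/(b·c) = (117 × 2450) / (3327 × 544) = 286650 / 1809888 = 0.15838
Exposure is associated with lower odds of stroke (OR = 0.16 < 1).

0.158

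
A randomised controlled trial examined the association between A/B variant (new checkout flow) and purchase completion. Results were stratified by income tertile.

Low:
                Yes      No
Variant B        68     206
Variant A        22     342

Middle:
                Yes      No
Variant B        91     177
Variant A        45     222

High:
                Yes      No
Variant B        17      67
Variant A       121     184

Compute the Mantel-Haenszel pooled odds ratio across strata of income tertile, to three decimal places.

1.920

OR_MH = Σ(aᵢdᵢ/nᵢ) / Σ(bᵢcᵢ/nᵢ), where nᵢ is the stratum total.
Stratum 1 (Low): n = 638; a·d/n = 68·342/638 = 36.4514; b·c/n = 206·22/638 = 7.1034
Stratum 2 (Middle): n = 535; a·d/n = 91·222/535 = 37.7607; b·c/n = 177·45/535 = 14.8879
Stratum 3 (High): n = 389; a·d/n = 17·184/389 = 8.0411; b·c/n = 67·121/389 = 20.8406
OR_MH = (36.4514 + 37.7607 + 8.0411) / (7.1034 + 14.8879 + 20.8406) = 82.2533 / 42.8319 = 1.92037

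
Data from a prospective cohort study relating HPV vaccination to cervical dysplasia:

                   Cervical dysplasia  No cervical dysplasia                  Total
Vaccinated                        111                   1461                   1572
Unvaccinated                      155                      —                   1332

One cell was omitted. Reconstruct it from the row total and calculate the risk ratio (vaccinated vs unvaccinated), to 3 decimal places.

The missing cell is in the unexposed row: 1332 − 155 = 1177.
So a = 111, b = 1461, c = 155, d = 1177.
RR = [a/(a+b)] / [c/(c+d)] = (111/1572) / (155/1332) = 0.07061/0.11637 = 0.60680

0.607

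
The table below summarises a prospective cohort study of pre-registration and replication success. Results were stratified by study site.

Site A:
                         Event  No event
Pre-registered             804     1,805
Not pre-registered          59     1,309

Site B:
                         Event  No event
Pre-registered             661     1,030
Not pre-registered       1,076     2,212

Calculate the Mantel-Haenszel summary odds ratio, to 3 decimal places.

2.239

OR_MH = Σ(aᵢdᵢ/nᵢ) / Σ(bᵢcᵢ/nᵢ), where nᵢ is the stratum total.
Stratum 1 (Site A): n = 3977; a·d/n = 804·1309/3977 = 264.6306; b·c/n = 1805·59/3977 = 26.7777
Stratum 2 (Site B): n = 4979; a·d/n = 661·2212/4979 = 293.6598; b·c/n = 1030·1076/4979 = 222.5909
OR_MH = (264.6306 + 293.6598) / (26.7777 + 222.5909) = 558.2904 / 249.3686 = 2.23882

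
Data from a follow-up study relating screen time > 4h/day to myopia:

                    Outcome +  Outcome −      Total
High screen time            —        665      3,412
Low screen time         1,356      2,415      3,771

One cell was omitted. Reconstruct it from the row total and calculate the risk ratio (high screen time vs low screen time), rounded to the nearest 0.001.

The missing cell is in the exposed row: 3412 − 665 = 2747.
So a = 2747, b = 665, c = 1356, d = 2415.
RR = [a/(a+b)] / [c/(c+d)] = (2747/3412) / (1356/3771) = 0.80510/0.35959 = 2.23896

2.239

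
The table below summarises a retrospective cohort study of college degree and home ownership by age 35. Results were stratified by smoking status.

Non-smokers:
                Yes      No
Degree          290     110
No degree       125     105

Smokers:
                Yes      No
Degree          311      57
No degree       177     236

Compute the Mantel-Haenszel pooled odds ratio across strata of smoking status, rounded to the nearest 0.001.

4.096

OR_MH = Σ(aᵢdᵢ/nᵢ) / Σ(bᵢcᵢ/nᵢ), where nᵢ is the stratum total.
Stratum 1 (Non-smokers): n = 630; a·d/n = 290·105/630 = 48.3333; b·c/n = 110·125/630 = 21.8254
Stratum 2 (Smokers): n = 781; a·d/n = 311·236/781 = 93.9770; b·c/n = 57·177/781 = 12.9181
OR_MH = (48.3333 + 93.9770) / (21.8254 + 12.9181) = 142.3103 / 34.7435 = 4.09603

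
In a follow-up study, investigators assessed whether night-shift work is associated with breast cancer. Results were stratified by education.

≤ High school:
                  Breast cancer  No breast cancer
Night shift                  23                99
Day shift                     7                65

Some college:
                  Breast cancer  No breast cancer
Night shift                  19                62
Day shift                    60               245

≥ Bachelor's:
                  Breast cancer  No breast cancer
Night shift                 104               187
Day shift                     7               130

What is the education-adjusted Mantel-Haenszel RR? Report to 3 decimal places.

RR_MH = Σ(aᵢ·n₀ᵢ/nᵢ) / Σ(cᵢ·n₁ᵢ/nᵢ), with n₁ᵢ = aᵢ+bᵢ (exposed), n₀ᵢ = cᵢ+dᵢ (unexposed), nᵢ = n₁ᵢ+n₀ᵢ.
Stratum 1 (≤ High school): n₁ = 122, n₀ = 72, n = 194; a·n₀/n = 23·72/194 = 8.5361; c·n₁/n = 7·122/194 = 4.4021
Stratum 2 (Some college): n₁ = 81, n₀ = 305, n = 386; a·n₀/n = 19·305/386 = 15.0130; c·n₁/n = 60·81/386 = 12.5907
Stratum 3 (≥ Bachelor's): n₁ = 291, n₀ = 137, n = 428; a·n₀/n = 104·137/428 = 33.2897; c·n₁/n = 7·291/428 = 4.7593
RR_MH = (8.5361 + 15.0130 + 33.2897) / (4.4021 + 12.5907 + 4.7593) = 56.8388 / 21.7521 = 2.61303

2.613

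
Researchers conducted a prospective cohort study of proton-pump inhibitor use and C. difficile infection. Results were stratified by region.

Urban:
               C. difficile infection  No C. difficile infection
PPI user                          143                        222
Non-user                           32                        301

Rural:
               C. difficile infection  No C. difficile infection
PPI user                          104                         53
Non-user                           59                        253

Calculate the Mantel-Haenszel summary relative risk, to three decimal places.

3.766

RR_MH = Σ(aᵢ·n₀ᵢ/nᵢ) / Σ(cᵢ·n₁ᵢ/nᵢ), with n₁ᵢ = aᵢ+bᵢ (exposed), n₀ᵢ = cᵢ+dᵢ (unexposed), nᵢ = n₁ᵢ+n₀ᵢ.
Stratum 1 (Urban): n₁ = 365, n₀ = 333, n = 698; a·n₀/n = 143·333/698 = 68.2221; c·n₁/n = 32·365/698 = 16.7335
Stratum 2 (Rural): n₁ = 157, n₀ = 312, n = 469; a·n₀/n = 104·312/469 = 69.1855; c·n₁/n = 59·157/469 = 19.7505
RR_MH = (68.2221 + 69.1855) / (16.7335 + 19.7505) = 137.4076 / 36.4841 = 3.76624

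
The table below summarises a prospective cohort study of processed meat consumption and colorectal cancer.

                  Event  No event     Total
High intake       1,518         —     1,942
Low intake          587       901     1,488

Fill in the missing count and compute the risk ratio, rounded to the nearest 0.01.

The missing cell is in the exposed row: 1942 − 1518 = 424.
So a = 1518, b = 424, c = 587, d = 901.
RR = [a/(a+b)] / [c/(c+d)] = (1518/1942) / (587/1488) = 0.78167/0.39449 = 1.98147

1.98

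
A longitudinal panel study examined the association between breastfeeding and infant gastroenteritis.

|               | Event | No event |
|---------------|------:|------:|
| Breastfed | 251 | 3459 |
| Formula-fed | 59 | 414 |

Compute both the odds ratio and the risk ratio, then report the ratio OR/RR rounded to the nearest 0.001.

0.939

Cells: a = 251, b = 3459, c = 59, d = 414.
OR = (251·414)/(3459·59) = 103914/204081 = 0.50918
Risk in exposed = 251/3710 = 0.06765; risk in unexposed = 59/473 = 0.12474; RR = 0.54239
OR/RR = 0.50918 / 0.54239 = 0.93878
The outcome is not rare, so the OR lies further from 1 than the RR.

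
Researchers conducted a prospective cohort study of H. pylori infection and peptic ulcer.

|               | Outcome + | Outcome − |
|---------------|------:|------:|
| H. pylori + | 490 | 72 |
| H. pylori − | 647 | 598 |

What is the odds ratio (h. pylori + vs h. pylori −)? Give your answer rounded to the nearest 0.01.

Cells: a = 490, b = 72, c = 647, d = 598.
OR = (a·d)/(b·c) = (490 × 598) / (72 × 647) = 293020 / 46584 = 6.29014
The odds of peptic ulcer are about 6.29 times as high in the h. pylori + group.

6.29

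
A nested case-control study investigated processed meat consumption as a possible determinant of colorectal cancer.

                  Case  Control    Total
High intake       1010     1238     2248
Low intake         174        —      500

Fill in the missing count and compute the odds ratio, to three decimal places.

The missing cell is in the unexposed row: 500 − 174 = 326.
So a = 1010, b = 1238, c = 174, d = 326.
OR = (a·d)/(b·c) = (1010 × 326) / (1238 × 174) = 329260 / 215412 = 1.52851

1.529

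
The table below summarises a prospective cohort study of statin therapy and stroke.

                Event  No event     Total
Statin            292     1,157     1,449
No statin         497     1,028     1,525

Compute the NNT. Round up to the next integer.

9

Risk in treated group = 292/1449 = 0.20152; risk in control = 497/1525 = 0.32590.
Absolute risk reduction = 0.32590 − 0.20152 = 0.12438
NNT = 1 / ARR = 1 / 0.12438 = 8.040 → round up → 9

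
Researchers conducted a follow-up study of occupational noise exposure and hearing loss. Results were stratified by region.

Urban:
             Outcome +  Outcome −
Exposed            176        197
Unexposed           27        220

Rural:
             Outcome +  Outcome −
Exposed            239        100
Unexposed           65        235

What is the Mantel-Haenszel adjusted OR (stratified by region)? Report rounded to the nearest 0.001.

8.018

OR_MH = Σ(aᵢdᵢ/nᵢ) / Σ(bᵢcᵢ/nᵢ), where nᵢ is the stratum total.
Stratum 1 (Urban): n = 620; a·d/n = 176·220/620 = 62.4516; b·c/n = 197·27/620 = 8.5790
Stratum 2 (Rural): n = 639; a·d/n = 239·235/639 = 87.8951; b·c/n = 100·65/639 = 10.1721
OR_MH = (62.4516 + 87.8951) / (8.5790 + 10.1721) = 150.3468 / 18.7512 = 8.01799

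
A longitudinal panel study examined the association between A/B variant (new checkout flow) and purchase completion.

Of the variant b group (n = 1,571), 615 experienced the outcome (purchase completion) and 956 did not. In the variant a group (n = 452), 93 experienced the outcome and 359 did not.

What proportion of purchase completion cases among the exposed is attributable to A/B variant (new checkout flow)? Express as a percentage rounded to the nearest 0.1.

47.4

From the description: a = 615, b = 956, c = 93, d = 359.
Risk in exposed = 615/1571 = 0.39147; risk in unexposed = 93/452 = 0.20575.
RR = 0.39147/0.20575 = 1.90263
AR% = (RR − 1)/RR × 100 = (1.90263 − 1)/1.90263 × 100 = 47.4412%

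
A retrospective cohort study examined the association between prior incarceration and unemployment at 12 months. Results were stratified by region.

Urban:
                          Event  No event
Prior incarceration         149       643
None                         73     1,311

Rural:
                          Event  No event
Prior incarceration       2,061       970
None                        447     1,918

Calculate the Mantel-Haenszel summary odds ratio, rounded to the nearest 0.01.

8.07

OR_MH = Σ(aᵢdᵢ/nᵢ) / Σ(bᵢcᵢ/nᵢ), where nᵢ is the stratum total.
Stratum 1 (Urban): n = 2176; a·d/n = 149·1311/2176 = 89.7698; b·c/n = 643·73/2176 = 21.5712
Stratum 2 (Rural): n = 5396; a·d/n = 2061·1918/5396 = 732.5793; b·c/n = 970·447/5396 = 80.3540
OR_MH = (89.7698 + 732.5793) / (21.5712 + 80.3540) = 822.3491 / 101.9252 = 8.06816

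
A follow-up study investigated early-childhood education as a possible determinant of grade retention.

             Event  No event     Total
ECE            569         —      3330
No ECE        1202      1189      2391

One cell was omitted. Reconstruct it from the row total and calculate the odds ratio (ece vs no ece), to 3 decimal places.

0.204

The missing cell is in the exposed row: 3330 − 569 = 2761.
So a = 569, b = 2761, c = 1202, d = 1189.
OR = (a·d)/(b·c) = (569 × 1189) / (2761 × 1202) = 676541 / 3318722 = 0.20386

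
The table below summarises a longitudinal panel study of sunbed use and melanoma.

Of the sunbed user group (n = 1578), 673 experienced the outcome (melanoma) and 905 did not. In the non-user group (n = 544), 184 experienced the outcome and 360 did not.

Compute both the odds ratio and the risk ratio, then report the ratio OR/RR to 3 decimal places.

From the description: a = 673, b = 905, c = 184, d = 360.
OR = (673·360)/(905·184) = 242280/166520 = 1.45496
Risk in exposed = 673/1578 = 0.42649; risk in unexposed = 184/544 = 0.33824; RR = 1.26092
OR/RR = 1.45496 / 1.26092 = 1.15388
The outcome is not rare, so the OR lies further from 1 than the RR.

1.154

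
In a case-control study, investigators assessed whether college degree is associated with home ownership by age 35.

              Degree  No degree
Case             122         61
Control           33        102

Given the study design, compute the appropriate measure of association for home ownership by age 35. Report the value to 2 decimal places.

Reading the table with exposure as columns: a = 122 (Degree, case), b = 33 (Degree, non-case), c = 61 (No degree, case), d = 102.
This is a case-control study: participants were sampled on outcome status, so risks in the source population cannot be estimated directly — relative risk is not valid here. The odds ratio is the appropriate measure.
OR = (a·d)/(b·c) = (122 × 102) / (33 × 61) = 12444 / 2013 = 6.18182

6.18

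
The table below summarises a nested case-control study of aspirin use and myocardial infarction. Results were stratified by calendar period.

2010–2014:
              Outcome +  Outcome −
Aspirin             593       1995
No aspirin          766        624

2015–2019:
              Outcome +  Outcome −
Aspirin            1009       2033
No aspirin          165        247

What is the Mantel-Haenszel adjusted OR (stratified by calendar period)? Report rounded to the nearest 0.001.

OR_MH = Σ(aᵢdᵢ/nᵢ) / Σ(bᵢcᵢ/nᵢ), where nᵢ is the stratum total.
Stratum 1 (2010–2014): n = 3978; a·d/n = 593·624/3978 = 93.0196; b·c/n = 1995·766/3978 = 384.1554
Stratum 2 (2015–2019): n = 3454; a·d/n = 1009·247/3454 = 72.1549; b·c/n = 2033·165/3454 = 97.1178
OR_MH = (93.0196 + 72.1549) / (384.1554 + 97.1178) = 165.1745 / 481.2732 = 0.34320

0.343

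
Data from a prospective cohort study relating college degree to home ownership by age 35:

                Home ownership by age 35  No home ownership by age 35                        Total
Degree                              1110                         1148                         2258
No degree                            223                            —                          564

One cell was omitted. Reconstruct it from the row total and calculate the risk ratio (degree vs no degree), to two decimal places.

1.24

The missing cell is in the unexposed row: 564 − 223 = 341.
So a = 1110, b = 1148, c = 223, d = 341.
RR = [a/(a+b)] / [c/(c+d)] = (1110/2258) / (223/564) = 0.49159/0.39539 = 1.24329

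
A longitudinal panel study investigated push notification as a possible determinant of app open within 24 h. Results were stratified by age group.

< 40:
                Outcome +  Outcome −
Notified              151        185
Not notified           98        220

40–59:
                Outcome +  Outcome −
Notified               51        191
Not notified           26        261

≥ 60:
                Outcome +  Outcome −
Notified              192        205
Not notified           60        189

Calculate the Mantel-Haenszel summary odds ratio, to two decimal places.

OR_MH = Σ(aᵢdᵢ/nᵢ) / Σ(bᵢcᵢ/nᵢ), where nᵢ is the stratum total.
Stratum 1 (< 40): n = 654; a·d/n = 151·220/654 = 50.7951; b·c/n = 185·98/654 = 27.7217
Stratum 2 (40–59): n = 529; a·d/n = 51·261/529 = 25.1626; b·c/n = 191·26/529 = 9.3875
Stratum 3 (≥ 60): n = 646; a·d/n = 192·189/646 = 56.1734; b·c/n = 205·60/646 = 19.0402
OR_MH = (50.7951 + 25.1626 + 56.1734) / (27.7217 + 9.3875 + 19.0402) = 132.1311 / 56.1495 = 2.35320

2.35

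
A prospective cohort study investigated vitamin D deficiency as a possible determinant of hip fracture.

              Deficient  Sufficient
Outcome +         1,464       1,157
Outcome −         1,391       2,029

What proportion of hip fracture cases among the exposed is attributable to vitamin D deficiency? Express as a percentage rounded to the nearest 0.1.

Reading the table with exposure as columns: a = 1464 (Deficient, case), b = 1391 (Deficient, non-case), c = 1157 (Sufficient, case), d = 2029.
Risk in exposed = 1464/2855 = 0.51278; risk in unexposed = 1157/3186 = 0.36315.
RR = 0.51278/0.36315 = 1.41204
AR% = (RR − 1)/RR × 100 = (1.41204 − 1)/1.41204 × 100 = 29.1805%

29.2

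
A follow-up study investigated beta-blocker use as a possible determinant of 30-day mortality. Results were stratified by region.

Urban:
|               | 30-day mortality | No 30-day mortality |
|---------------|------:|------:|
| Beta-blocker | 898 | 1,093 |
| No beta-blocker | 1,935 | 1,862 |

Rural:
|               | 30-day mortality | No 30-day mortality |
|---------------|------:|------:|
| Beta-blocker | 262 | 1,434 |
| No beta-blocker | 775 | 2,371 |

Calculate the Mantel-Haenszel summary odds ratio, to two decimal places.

OR_MH = Σ(aᵢdᵢ/nᵢ) / Σ(bᵢcᵢ/nᵢ), where nᵢ is the stratum total.
Stratum 1 (Urban): n = 5788; a·d/n = 898·1862/5788 = 288.8867; b·c/n = 1093·1935/5788 = 365.4034
Stratum 2 (Rural): n = 4842; a·d/n = 262·2371/4842 = 128.2945; b·c/n = 1434·775/4842 = 229.5229
OR_MH = (288.8867 + 128.2945) / (365.4034 + 229.5229) = 417.1812 / 594.9263 = 0.70123

0.70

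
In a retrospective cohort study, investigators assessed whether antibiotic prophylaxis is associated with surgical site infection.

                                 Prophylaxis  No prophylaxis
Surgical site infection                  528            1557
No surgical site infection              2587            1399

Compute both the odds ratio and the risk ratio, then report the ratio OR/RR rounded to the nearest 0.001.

0.570

Reading the table with exposure as columns: a = 528 (Prophylaxis, case), b = 2587 (Prophylaxis, non-case), c = 1557 (No prophylaxis, case), d = 1399.
OR = (528·1399)/(2587·1557) = 738672/4027959 = 0.18339
Risk in exposed = 528/3115 = 0.16950; risk in unexposed = 1557/2956 = 0.52673; RR = 0.32180
OR/RR = 0.18339 / 0.32180 = 0.56987
The outcome is not rare, so the OR lies further from 1 than the RR.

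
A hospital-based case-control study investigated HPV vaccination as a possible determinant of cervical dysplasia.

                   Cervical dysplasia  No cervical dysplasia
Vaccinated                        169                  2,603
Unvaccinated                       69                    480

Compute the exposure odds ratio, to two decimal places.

0.45

Cells: a = 169, b = 2603, c = 69, d = 480.
OR = (a·d)/(b·c) = (169 × 480) / (2603 × 69) = 81120 / 179607 = 0.45165
Exposure is associated with lower odds of cervical dysplasia (OR = 0.45 < 1).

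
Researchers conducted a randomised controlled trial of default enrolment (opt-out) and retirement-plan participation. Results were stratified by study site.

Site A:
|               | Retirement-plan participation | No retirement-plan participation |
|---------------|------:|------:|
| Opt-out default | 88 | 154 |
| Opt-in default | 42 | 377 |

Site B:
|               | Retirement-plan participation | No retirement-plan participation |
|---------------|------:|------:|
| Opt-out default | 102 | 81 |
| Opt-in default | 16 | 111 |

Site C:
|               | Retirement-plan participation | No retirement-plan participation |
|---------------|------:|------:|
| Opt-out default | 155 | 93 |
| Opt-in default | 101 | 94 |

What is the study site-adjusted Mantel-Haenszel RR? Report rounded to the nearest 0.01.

RR_MH = Σ(aᵢ·n₀ᵢ/nᵢ) / Σ(cᵢ·n₁ᵢ/nᵢ), with n₁ᵢ = aᵢ+bᵢ (exposed), n₀ᵢ = cᵢ+dᵢ (unexposed), nᵢ = n₁ᵢ+n₀ᵢ.
Stratum 1 (Site A): n₁ = 242, n₀ = 419, n = 661; a·n₀/n = 88·419/661 = 55.7821; c·n₁/n = 42·242/661 = 15.3767
Stratum 2 (Site B): n₁ = 183, n₀ = 127, n = 310; a·n₀/n = 102·127/310 = 41.7871; c·n₁/n = 16·183/310 = 9.4452
Stratum 3 (Site C): n₁ = 248, n₀ = 195, n = 443; a·n₀/n = 155·195/443 = 68.2280; c·n₁/n = 101·248/443 = 56.5418
RR_MH = (55.7821 + 41.7871 + 68.2280) / (15.3767 + 9.4452 + 56.5418) = 165.7972 / 81.3636 = 2.03773

2.04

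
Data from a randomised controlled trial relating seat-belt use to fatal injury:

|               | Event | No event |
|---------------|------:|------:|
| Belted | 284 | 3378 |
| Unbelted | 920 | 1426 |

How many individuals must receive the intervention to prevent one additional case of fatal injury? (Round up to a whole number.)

4

Risk in treated group = 284/3662 = 0.07755; risk in control = 920/2346 = 0.39216.
Absolute risk reduction = 0.39216 − 0.07755 = 0.31460
NNT = 1 / ARR = 1 / 0.31460 = 3.179 → round up → 4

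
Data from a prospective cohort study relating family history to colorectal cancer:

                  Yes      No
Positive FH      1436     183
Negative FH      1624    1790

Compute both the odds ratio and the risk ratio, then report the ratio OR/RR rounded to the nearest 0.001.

4.639

Cells: a = 1436, b = 183, c = 1624, d = 1790.
OR = (1436·1790)/(183·1624) = 2570440/297192 = 8.64909
Risk in exposed = 1436/1619 = 0.88697; risk in unexposed = 1624/3414 = 0.47569; RR = 1.86460
OR/RR = 8.64909 / 1.86460 = 4.63858
The outcome is not rare, so the OR lies further from 1 than the RR.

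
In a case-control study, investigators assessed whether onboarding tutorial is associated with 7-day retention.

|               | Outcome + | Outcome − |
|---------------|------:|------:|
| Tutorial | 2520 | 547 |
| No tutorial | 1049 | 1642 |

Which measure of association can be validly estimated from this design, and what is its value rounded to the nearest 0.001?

Cells: a = 2520, b = 547, c = 1049, d = 1642.
This is a case-control study: participants were sampled on outcome status, so risks in the source population cannot be estimated directly — relative risk is not valid here. The odds ratio is the appropriate measure.
OR = (a·d)/(b·c) = (2520 × 1642) / (547 × 1049) = 4137840 / 573803 = 7.21126

7.211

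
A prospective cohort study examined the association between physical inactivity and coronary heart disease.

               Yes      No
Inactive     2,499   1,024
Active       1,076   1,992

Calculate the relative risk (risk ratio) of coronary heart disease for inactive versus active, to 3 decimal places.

2.023

Cells: a = 2499, b = 1024, c = 1076, d = 1992.
Risk in exposed = 2499/3523 = 0.70934; risk in unexposed = 1076/3068 = 0.35072.
RR = 0.70934 / 0.35072 = 2.02254
The risk among the exposed is 2.02 times that among the unexposed.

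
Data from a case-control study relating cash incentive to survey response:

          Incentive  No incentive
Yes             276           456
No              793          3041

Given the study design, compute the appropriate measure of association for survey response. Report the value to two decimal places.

2.32

Reading the table with exposure as columns: a = 276 (Incentive, case), b = 793 (Incentive, non-case), c = 456 (No incentive, case), d = 3041.
This is a case-control study: participants were sampled on outcome status, so risks in the source population cannot be estimated directly — relative risk is not valid here. The odds ratio is the appropriate measure.
OR = (a·d)/(b·c) = (276 × 3041) / (793 × 456) = 839316 / 361608 = 2.32107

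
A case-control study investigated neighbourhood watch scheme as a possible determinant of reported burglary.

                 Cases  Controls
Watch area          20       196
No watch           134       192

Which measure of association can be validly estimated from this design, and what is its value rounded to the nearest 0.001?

0.146

Cells: a = 20, b = 196, c = 134, d = 192.
This is a case-control study: participants were sampled on outcome status, so risks in the source population cannot be estimated directly — relative risk is not valid here. The odds ratio is the appropriate measure.
OR = (a·d)/(b·c) = (20 × 192) / (196 × 134) = 3840 / 26264 = 0.14621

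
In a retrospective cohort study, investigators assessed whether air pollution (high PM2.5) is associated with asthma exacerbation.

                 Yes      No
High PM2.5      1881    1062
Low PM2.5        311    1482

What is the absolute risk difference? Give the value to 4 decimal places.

Cells: a = 1881, b = 1062, c = 311, d = 1482.
Risk in exposed = 1881/2943 = 0.639144; risk in unexposed = 311/1793 = 0.173452.
Risk difference = 0.639144 − 0.173452 = 0.465691

0.4657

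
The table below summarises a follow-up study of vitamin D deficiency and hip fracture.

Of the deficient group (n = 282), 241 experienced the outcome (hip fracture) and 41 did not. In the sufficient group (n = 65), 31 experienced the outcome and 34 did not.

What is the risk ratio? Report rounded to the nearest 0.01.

1.79

From the description: a = 241, b = 41, c = 31, d = 34.
Risk in exposed = 241/282 = 0.85461; risk in unexposed = 31/65 = 0.47692.
RR = 0.85461 / 0.47692 = 1.79192
The risk among the exposed is 1.79 times that among the unexposed.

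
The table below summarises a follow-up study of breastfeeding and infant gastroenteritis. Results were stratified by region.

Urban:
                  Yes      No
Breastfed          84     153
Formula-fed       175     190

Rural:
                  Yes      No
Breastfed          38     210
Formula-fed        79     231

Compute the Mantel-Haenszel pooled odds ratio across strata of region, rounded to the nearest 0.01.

OR_MH = Σ(aᵢdᵢ/nᵢ) / Σ(bᵢcᵢ/nᵢ), where nᵢ is the stratum total.
Stratum 1 (Urban): n = 602; a·d/n = 84·190/602 = 26.5116; b·c/n = 153·175/602 = 44.4767
Stratum 2 (Rural): n = 558; a·d/n = 38·231/558 = 15.7312; b·c/n = 210·79/558 = 29.7312
OR_MH = (26.5116 + 15.7312) / (44.4767 + 29.7312) = 42.2428 / 74.2079 = 0.56925

0.57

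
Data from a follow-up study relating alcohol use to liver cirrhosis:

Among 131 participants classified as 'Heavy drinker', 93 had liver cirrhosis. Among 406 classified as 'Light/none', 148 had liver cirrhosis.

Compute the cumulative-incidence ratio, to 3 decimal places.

1.947

From the description: a = 93, b = 38, c = 148, d = 258.
Risk in exposed = 93/131 = 0.70992; risk in unexposed = 148/406 = 0.36453.
RR = 0.70992 / 0.36453 = 1.94749
The risk among the exposed is 1.95 times that among the unexposed.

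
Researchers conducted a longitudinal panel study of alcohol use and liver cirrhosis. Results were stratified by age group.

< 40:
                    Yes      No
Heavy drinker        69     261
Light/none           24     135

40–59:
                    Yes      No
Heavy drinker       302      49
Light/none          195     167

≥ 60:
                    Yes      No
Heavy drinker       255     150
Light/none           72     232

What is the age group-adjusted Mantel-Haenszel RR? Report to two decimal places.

1.86

RR_MH = Σ(aᵢ·n₀ᵢ/nᵢ) / Σ(cᵢ·n₁ᵢ/nᵢ), with n₁ᵢ = aᵢ+bᵢ (exposed), n₀ᵢ = cᵢ+dᵢ (unexposed), nᵢ = n₁ᵢ+n₀ᵢ.
Stratum 1 (< 40): n₁ = 330, n₀ = 159, n = 489; a·n₀/n = 69·159/489 = 22.4356; c·n₁/n = 24·330/489 = 16.1963
Stratum 2 (40–59): n₁ = 351, n₀ = 362, n = 713; a·n₀/n = 302·362/713 = 153.3296; c·n₁/n = 195·351/713 = 95.9958
Stratum 3 (≥ 60): n₁ = 405, n₀ = 304, n = 709; a·n₀/n = 255·304/709 = 109.3371; c·n₁/n = 72·405/709 = 41.1283
RR_MH = (22.4356 + 153.3296 + 109.3371) / (16.1963 + 95.9958 + 41.1283) = 285.1023 / 153.3205 = 1.85952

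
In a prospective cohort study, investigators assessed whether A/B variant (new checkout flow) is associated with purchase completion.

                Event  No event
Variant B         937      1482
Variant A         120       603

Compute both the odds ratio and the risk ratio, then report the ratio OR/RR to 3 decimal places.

1.361

Cells: a = 937, b = 1482, c = 120, d = 603.
OR = (937·603)/(1482·120) = 565011/177840 = 3.17707
Risk in exposed = 937/2419 = 0.38735; risk in unexposed = 120/723 = 0.16598; RR = 2.33378
OR/RR = 3.17707 / 2.33378 = 1.36134
The outcome is not rare, so the OR lies further from 1 than the RR.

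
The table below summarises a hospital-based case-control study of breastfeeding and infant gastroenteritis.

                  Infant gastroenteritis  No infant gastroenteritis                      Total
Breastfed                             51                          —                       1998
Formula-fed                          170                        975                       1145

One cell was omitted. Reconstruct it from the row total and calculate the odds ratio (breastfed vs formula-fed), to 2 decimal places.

The missing cell is in the exposed row: 1998 − 51 = 1947.
So a = 51, b = 1947, c = 170, d = 975.
OR = (a·d)/(b·c) = (51 × 975) / (1947 × 170) = 49725 / 330990 = 0.15023

0.15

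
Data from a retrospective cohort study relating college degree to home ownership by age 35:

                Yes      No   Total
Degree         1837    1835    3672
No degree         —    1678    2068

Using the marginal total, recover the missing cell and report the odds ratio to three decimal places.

4.307

The missing cell is in the unexposed row: 2068 − 1678 = 390.
So a = 1837, b = 1835, c = 390, d = 1678.
OR = (a·d)/(b·c) = (1837 × 1678) / (1835 × 390) = 3082486 / 715650 = 4.30725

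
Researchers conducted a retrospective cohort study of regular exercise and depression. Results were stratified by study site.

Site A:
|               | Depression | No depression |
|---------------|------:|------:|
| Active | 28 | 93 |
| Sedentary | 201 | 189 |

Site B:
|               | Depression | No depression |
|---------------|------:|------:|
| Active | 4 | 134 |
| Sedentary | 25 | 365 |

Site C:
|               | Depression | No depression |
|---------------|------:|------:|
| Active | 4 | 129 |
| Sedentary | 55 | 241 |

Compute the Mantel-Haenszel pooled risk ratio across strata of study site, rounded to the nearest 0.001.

0.381

RR_MH = Σ(aᵢ·n₀ᵢ/nᵢ) / Σ(cᵢ·n₁ᵢ/nᵢ), with n₁ᵢ = aᵢ+bᵢ (exposed), n₀ᵢ = cᵢ+dᵢ (unexposed), nᵢ = n₁ᵢ+n₀ᵢ.
Stratum 1 (Site A): n₁ = 121, n₀ = 390, n = 511; a·n₀/n = 28·390/511 = 21.3699; c·n₁/n = 201·121/511 = 47.5949
Stratum 2 (Site B): n₁ = 138, n₀ = 390, n = 528; a·n₀/n = 4·390/528 = 2.9545; c·n₁/n = 25·138/528 = 6.5341
Stratum 3 (Site C): n₁ = 133, n₀ = 296, n = 429; a·n₀/n = 4·296/429 = 2.7599; c·n₁/n = 55·133/429 = 17.0513
RR_MH = (21.3699 + 2.9545 + 2.7599) / (47.5949 + 6.5341 + 17.0513) = 27.0843 / 71.1803 = 0.38050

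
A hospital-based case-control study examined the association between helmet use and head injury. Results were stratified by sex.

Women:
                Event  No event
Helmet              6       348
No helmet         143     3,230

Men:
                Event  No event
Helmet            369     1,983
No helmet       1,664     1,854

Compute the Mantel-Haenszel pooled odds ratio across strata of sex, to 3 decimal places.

OR_MH = Σ(aᵢdᵢ/nᵢ) / Σ(bᵢcᵢ/nᵢ), where nᵢ is the stratum total.
Stratum 1 (Women): n = 3727; a·d/n = 6·3230/3727 = 5.1999; b·c/n = 348·143/3727 = 13.3523
Stratum 2 (Men): n = 5870; a·d/n = 369·1854/5870 = 116.5462; b·c/n = 1983·1664/5870 = 562.1315
OR_MH = (5.1999 + 116.5462) / (13.3523 + 562.1315) = 121.7461 / 575.4838 = 0.21155

0.212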